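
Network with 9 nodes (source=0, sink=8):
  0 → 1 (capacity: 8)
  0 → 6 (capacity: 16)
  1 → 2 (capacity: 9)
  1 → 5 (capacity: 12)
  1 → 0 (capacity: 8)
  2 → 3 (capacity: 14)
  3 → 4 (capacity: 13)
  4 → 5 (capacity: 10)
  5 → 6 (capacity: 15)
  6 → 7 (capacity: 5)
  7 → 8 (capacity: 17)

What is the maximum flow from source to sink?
Maximum flow = 5

Max flow: 5

Flow assignment:
  0 → 1: 5/8
  1 → 5: 5/12
  5 → 6: 5/15
  6 → 7: 5/5
  7 → 8: 5/17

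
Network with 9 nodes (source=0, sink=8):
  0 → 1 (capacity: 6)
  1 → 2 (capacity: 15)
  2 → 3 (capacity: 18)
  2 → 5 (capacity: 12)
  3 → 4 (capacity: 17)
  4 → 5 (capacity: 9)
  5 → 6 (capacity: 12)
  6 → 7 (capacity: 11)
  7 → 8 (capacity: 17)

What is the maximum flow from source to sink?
Maximum flow = 6

Max flow: 6

Flow assignment:
  0 → 1: 6/6
  1 → 2: 6/15
  2 → 5: 6/12
  5 → 6: 6/12
  6 → 7: 6/11
  7 → 8: 6/17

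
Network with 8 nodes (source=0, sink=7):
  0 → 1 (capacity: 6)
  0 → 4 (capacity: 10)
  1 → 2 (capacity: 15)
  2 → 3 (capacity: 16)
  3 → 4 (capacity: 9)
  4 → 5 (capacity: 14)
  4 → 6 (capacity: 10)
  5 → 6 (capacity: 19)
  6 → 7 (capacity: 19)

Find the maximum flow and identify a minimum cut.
Max flow = 16, Min cut edges: (0,1), (0,4)

Maximum flow: 16
Minimum cut: (0,1), (0,4)
Partition: S = [0], T = [1, 2, 3, 4, 5, 6, 7]

Max-flow min-cut theorem verified: both equal 16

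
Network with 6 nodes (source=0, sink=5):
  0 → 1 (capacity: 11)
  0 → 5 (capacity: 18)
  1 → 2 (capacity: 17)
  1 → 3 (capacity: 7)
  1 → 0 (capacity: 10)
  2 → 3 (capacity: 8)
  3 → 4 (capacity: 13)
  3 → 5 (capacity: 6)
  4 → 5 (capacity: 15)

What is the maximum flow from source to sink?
Maximum flow = 29

Max flow: 29

Flow assignment:
  0 → 1: 11/11
  0 → 5: 18/18
  1 → 2: 4/17
  1 → 3: 7/7
  2 → 3: 4/8
  3 → 4: 5/13
  3 → 5: 6/6
  4 → 5: 5/15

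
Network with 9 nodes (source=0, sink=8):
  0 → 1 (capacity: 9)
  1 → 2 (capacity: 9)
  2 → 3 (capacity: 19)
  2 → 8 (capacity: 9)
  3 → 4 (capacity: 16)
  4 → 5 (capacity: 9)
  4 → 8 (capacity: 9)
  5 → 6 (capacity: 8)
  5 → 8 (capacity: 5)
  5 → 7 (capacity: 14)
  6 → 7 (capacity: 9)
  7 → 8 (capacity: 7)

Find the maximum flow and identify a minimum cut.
Max flow = 9, Min cut edges: (1,2)

Maximum flow: 9
Minimum cut: (1,2)
Partition: S = [0, 1], T = [2, 3, 4, 5, 6, 7, 8]

Max-flow min-cut theorem verified: both equal 9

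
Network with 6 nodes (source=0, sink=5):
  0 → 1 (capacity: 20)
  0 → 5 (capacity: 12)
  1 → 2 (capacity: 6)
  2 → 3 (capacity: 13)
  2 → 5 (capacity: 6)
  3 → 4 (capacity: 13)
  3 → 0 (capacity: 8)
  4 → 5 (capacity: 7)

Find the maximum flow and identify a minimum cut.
Max flow = 18, Min cut edges: (0,5), (1,2)

Maximum flow: 18
Minimum cut: (0,5), (1,2)
Partition: S = [0, 1], T = [2, 3, 4, 5]

Max-flow min-cut theorem verified: both equal 18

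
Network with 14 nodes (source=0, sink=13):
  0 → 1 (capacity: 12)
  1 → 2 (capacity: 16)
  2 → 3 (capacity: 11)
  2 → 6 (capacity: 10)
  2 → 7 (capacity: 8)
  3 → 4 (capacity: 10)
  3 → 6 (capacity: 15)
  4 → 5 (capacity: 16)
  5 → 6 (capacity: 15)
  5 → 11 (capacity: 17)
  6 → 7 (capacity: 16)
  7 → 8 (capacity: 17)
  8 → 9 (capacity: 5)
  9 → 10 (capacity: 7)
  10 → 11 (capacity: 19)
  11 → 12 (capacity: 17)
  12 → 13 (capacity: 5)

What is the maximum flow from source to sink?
Maximum flow = 5

Max flow: 5

Flow assignment:
  0 → 1: 5/12
  1 → 2: 5/16
  2 → 3: 3/11
  2 → 7: 2/8
  3 → 4: 3/10
  4 → 5: 3/16
  5 → 11: 3/17
  7 → 8: 2/17
  8 → 9: 2/5
  9 → 10: 2/7
  10 → 11: 2/19
  11 → 12: 5/17
  12 → 13: 5/5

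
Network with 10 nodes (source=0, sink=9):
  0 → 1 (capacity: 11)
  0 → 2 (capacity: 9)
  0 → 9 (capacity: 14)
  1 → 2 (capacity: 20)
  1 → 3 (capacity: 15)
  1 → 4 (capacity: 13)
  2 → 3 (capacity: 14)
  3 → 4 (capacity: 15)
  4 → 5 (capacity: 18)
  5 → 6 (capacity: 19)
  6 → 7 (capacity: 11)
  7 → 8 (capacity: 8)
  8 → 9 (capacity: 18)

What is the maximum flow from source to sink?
Maximum flow = 22

Max flow: 22

Flow assignment:
  0 → 2: 8/9
  0 → 9: 14/14
  2 → 3: 8/14
  3 → 4: 8/15
  4 → 5: 8/18
  5 → 6: 8/19
  6 → 7: 8/11
  7 → 8: 8/8
  8 → 9: 8/18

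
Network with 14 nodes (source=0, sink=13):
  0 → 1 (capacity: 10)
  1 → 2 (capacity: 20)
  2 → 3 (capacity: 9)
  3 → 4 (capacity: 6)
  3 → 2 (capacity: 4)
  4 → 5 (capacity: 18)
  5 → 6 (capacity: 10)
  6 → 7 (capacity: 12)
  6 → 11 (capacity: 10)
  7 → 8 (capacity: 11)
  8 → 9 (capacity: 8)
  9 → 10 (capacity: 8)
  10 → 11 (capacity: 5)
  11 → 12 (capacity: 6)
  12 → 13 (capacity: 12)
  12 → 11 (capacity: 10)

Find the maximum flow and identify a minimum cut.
Max flow = 6, Min cut edges: (11,12)

Maximum flow: 6
Minimum cut: (11,12)
Partition: S = [0, 1, 2, 3, 4, 5, 6, 7, 8, 9, 10, 11], T = [12, 13]

Max-flow min-cut theorem verified: both equal 6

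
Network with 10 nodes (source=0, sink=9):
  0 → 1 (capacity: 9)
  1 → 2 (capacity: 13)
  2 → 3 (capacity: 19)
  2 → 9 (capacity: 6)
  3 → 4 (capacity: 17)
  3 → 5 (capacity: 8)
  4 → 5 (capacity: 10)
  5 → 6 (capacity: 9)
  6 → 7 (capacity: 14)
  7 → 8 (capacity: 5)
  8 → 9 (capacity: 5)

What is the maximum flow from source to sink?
Maximum flow = 9

Max flow: 9

Flow assignment:
  0 → 1: 9/9
  1 → 2: 9/13
  2 → 3: 3/19
  2 → 9: 6/6
  3 → 5: 3/8
  5 → 6: 3/9
  6 → 7: 3/14
  7 → 8: 3/5
  8 → 9: 3/5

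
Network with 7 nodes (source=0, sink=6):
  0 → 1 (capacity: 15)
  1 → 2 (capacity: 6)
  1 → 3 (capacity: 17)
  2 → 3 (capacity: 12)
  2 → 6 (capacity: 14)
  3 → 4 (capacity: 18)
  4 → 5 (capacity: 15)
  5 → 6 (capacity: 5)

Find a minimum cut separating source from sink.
Min cut value = 11, edges: (1,2), (5,6)

Min cut value: 11
Partition: S = [0, 1, 3, 4, 5], T = [2, 6]
Cut edges: (1,2), (5,6)

By max-flow min-cut theorem, max flow = min cut = 11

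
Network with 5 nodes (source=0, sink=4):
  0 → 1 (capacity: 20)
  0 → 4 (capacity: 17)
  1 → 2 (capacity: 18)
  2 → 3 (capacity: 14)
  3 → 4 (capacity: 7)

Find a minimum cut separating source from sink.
Min cut value = 24, edges: (0,4), (3,4)

Min cut value: 24
Partition: S = [0, 1, 2, 3], T = [4]
Cut edges: (0,4), (3,4)

By max-flow min-cut theorem, max flow = min cut = 24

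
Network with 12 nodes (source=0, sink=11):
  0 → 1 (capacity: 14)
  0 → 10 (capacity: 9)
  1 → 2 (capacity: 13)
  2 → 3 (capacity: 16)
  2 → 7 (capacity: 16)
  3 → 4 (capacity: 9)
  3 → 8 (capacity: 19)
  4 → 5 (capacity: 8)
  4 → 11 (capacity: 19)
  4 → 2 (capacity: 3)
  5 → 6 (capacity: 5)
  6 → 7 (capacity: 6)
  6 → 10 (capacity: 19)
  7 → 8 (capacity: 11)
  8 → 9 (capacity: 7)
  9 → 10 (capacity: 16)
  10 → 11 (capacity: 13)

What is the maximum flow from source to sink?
Maximum flow = 22

Max flow: 22

Flow assignment:
  0 → 1: 13/14
  0 → 10: 9/9
  1 → 2: 13/13
  2 → 3: 13/16
  3 → 4: 9/9
  3 → 8: 4/19
  4 → 11: 9/19
  8 → 9: 4/7
  9 → 10: 4/16
  10 → 11: 13/13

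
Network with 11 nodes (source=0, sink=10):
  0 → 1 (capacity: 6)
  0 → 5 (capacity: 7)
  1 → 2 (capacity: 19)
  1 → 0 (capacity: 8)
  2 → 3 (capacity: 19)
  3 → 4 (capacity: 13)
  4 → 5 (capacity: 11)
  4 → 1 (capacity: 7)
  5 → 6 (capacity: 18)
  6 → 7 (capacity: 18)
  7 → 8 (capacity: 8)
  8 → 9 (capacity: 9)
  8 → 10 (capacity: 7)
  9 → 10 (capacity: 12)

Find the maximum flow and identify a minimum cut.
Max flow = 8, Min cut edges: (7,8)

Maximum flow: 8
Minimum cut: (7,8)
Partition: S = [0, 1, 2, 3, 4, 5, 6, 7], T = [8, 9, 10]

Max-flow min-cut theorem verified: both equal 8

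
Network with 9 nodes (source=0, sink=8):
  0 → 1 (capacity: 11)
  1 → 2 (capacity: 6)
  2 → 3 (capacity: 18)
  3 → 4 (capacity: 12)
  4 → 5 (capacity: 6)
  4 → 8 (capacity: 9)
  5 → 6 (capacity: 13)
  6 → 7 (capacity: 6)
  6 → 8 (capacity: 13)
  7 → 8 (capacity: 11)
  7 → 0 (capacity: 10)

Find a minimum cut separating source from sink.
Min cut value = 6, edges: (1,2)

Min cut value: 6
Partition: S = [0, 1], T = [2, 3, 4, 5, 6, 7, 8]
Cut edges: (1,2)

By max-flow min-cut theorem, max flow = min cut = 6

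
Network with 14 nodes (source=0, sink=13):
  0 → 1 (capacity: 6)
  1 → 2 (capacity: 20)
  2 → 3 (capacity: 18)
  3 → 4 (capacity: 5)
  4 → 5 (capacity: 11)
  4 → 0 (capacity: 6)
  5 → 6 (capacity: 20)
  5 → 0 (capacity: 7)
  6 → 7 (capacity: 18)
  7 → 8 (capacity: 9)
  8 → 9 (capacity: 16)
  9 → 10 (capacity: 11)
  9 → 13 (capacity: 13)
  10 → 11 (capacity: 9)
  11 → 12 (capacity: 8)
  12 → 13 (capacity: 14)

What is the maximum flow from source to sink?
Maximum flow = 5

Max flow: 5

Flow assignment:
  0 → 1: 5/6
  1 → 2: 5/20
  2 → 3: 5/18
  3 → 4: 5/5
  4 → 5: 5/11
  5 → 6: 5/20
  6 → 7: 5/18
  7 → 8: 5/9
  8 → 9: 5/16
  9 → 13: 5/13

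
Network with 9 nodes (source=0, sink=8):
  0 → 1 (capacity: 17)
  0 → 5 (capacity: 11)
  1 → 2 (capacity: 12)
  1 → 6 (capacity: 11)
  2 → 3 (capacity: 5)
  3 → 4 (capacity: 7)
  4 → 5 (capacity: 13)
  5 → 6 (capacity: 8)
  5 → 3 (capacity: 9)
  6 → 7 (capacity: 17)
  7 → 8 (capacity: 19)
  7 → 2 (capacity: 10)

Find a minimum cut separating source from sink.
Min cut value = 17, edges: (6,7)

Min cut value: 17
Partition: S = [0, 1, 2, 3, 4, 5, 6], T = [7, 8]
Cut edges: (6,7)

By max-flow min-cut theorem, max flow = min cut = 17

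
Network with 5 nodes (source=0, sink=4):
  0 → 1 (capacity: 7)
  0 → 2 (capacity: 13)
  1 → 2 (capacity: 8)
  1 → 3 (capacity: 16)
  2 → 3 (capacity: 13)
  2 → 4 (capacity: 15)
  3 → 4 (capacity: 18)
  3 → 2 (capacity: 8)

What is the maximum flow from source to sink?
Maximum flow = 20

Max flow: 20

Flow assignment:
  0 → 1: 7/7
  0 → 2: 13/13
  1 → 2: 7/8
  2 → 3: 5/13
  2 → 4: 15/15
  3 → 4: 5/18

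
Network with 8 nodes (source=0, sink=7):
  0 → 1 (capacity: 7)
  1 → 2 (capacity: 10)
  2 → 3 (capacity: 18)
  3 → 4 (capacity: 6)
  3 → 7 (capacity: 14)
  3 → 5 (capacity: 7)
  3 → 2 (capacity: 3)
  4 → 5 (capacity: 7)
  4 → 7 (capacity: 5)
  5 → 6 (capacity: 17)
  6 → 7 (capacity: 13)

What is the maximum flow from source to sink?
Maximum flow = 7

Max flow: 7

Flow assignment:
  0 → 1: 7/7
  1 → 2: 7/10
  2 → 3: 7/18
  3 → 7: 7/14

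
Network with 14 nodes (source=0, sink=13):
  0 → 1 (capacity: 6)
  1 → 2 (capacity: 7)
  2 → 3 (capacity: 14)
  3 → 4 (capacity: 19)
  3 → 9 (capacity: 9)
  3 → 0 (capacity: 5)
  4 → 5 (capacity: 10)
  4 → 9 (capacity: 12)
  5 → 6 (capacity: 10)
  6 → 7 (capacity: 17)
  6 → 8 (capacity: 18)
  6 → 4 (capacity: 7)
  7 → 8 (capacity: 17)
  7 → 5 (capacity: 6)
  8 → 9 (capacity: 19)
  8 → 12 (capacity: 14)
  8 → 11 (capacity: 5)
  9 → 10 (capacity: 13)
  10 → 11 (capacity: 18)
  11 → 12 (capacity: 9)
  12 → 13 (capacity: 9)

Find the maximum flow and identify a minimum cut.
Max flow = 6, Min cut edges: (0,1)

Maximum flow: 6
Minimum cut: (0,1)
Partition: S = [0], T = [1, 2, 3, 4, 5, 6, 7, 8, 9, 10, 11, 12, 13]

Max-flow min-cut theorem verified: both equal 6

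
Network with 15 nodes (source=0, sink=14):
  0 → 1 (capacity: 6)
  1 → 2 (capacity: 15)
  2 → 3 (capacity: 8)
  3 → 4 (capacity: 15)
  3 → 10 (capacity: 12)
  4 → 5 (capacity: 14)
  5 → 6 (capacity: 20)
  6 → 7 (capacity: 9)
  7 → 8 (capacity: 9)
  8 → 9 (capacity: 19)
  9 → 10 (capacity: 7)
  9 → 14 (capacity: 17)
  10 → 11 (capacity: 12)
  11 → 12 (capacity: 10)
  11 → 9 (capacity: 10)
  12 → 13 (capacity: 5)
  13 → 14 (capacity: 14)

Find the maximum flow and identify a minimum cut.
Max flow = 6, Min cut edges: (0,1)

Maximum flow: 6
Minimum cut: (0,1)
Partition: S = [0], T = [1, 2, 3, 4, 5, 6, 7, 8, 9, 10, 11, 12, 13, 14]

Max-flow min-cut theorem verified: both equal 6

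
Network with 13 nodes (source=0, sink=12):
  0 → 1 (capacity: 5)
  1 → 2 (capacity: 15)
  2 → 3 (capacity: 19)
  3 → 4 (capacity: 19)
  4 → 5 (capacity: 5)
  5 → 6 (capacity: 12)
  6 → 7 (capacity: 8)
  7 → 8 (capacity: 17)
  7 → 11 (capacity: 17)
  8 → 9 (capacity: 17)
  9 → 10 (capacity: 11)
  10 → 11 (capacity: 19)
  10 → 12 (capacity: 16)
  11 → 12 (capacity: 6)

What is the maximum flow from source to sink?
Maximum flow = 5

Max flow: 5

Flow assignment:
  0 → 1: 5/5
  1 → 2: 5/15
  2 → 3: 5/19
  3 → 4: 5/19
  4 → 5: 5/5
  5 → 6: 5/12
  6 → 7: 5/8
  7 → 11: 5/17
  11 → 12: 5/6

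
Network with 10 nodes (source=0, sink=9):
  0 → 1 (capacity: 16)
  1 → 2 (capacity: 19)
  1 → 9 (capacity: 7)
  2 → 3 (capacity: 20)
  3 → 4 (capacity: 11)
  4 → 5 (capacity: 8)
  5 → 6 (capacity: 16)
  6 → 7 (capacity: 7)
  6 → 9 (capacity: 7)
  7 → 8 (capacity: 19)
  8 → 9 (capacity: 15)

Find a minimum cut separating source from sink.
Min cut value = 15, edges: (1,9), (4,5)

Min cut value: 15
Partition: S = [0, 1, 2, 3, 4], T = [5, 6, 7, 8, 9]
Cut edges: (1,9), (4,5)

By max-flow min-cut theorem, max flow = min cut = 15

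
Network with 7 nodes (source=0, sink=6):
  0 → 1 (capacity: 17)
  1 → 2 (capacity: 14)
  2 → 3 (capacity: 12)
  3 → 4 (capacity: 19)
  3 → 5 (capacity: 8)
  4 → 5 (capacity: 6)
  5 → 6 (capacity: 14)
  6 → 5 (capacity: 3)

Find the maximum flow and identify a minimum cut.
Max flow = 12, Min cut edges: (2,3)

Maximum flow: 12
Minimum cut: (2,3)
Partition: S = [0, 1, 2], T = [3, 4, 5, 6]

Max-flow min-cut theorem verified: both equal 12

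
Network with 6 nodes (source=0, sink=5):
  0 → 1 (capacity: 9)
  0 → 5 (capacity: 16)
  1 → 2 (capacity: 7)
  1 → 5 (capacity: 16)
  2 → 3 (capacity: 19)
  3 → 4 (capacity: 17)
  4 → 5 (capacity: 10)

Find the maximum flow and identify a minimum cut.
Max flow = 25, Min cut edges: (0,1), (0,5)

Maximum flow: 25
Minimum cut: (0,1), (0,5)
Partition: S = [0], T = [1, 2, 3, 4, 5]

Max-flow min-cut theorem verified: both equal 25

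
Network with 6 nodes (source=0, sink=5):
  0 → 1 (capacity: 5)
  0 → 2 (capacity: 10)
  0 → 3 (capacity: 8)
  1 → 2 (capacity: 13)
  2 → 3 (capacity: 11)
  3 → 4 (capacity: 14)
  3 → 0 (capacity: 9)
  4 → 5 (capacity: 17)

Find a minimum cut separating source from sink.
Min cut value = 14, edges: (3,4)

Min cut value: 14
Partition: S = [0, 1, 2, 3], T = [4, 5]
Cut edges: (3,4)

By max-flow min-cut theorem, max flow = min cut = 14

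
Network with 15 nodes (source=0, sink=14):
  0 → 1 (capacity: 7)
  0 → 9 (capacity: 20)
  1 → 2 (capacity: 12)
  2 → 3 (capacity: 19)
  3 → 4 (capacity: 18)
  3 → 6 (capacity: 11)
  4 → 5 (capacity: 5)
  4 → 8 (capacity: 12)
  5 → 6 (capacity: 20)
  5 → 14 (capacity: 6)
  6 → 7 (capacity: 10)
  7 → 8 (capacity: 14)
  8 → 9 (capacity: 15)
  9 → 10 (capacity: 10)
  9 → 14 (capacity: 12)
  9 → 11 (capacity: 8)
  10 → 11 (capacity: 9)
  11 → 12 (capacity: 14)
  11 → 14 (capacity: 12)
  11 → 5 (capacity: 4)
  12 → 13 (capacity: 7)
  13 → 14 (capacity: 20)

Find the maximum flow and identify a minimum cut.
Max flow = 27, Min cut edges: (0,1), (0,9)

Maximum flow: 27
Minimum cut: (0,1), (0,9)
Partition: S = [0], T = [1, 2, 3, 4, 5, 6, 7, 8, 9, 10, 11, 12, 13, 14]

Max-flow min-cut theorem verified: both equal 27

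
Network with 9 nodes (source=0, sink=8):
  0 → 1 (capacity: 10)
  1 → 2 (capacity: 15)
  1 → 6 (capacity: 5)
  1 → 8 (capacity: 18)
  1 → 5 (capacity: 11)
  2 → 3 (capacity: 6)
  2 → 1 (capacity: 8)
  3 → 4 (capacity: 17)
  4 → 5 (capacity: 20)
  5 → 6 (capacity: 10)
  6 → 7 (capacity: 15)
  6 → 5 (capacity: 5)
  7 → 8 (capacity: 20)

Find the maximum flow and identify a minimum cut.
Max flow = 10, Min cut edges: (0,1)

Maximum flow: 10
Minimum cut: (0,1)
Partition: S = [0], T = [1, 2, 3, 4, 5, 6, 7, 8]

Max-flow min-cut theorem verified: both equal 10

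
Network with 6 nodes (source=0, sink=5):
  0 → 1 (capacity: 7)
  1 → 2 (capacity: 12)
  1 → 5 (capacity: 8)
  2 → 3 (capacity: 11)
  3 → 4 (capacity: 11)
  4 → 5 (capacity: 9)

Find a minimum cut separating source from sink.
Min cut value = 7, edges: (0,1)

Min cut value: 7
Partition: S = [0], T = [1, 2, 3, 4, 5]
Cut edges: (0,1)

By max-flow min-cut theorem, max flow = min cut = 7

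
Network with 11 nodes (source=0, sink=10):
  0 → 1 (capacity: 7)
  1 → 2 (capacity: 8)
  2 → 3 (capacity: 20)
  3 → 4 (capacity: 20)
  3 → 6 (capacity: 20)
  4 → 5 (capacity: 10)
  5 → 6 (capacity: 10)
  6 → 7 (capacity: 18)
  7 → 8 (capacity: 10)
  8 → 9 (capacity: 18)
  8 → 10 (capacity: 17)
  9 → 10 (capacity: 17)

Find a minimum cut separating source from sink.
Min cut value = 7, edges: (0,1)

Min cut value: 7
Partition: S = [0], T = [1, 2, 3, 4, 5, 6, 7, 8, 9, 10]
Cut edges: (0,1)

By max-flow min-cut theorem, max flow = min cut = 7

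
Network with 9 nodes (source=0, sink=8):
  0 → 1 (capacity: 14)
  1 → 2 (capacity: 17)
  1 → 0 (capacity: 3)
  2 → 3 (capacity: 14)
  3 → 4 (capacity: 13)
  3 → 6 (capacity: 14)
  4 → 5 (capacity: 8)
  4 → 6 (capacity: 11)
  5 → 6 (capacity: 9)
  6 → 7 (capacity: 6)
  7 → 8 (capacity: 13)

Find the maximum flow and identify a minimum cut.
Max flow = 6, Min cut edges: (6,7)

Maximum flow: 6
Minimum cut: (6,7)
Partition: S = [0, 1, 2, 3, 4, 5, 6], T = [7, 8]

Max-flow min-cut theorem verified: both equal 6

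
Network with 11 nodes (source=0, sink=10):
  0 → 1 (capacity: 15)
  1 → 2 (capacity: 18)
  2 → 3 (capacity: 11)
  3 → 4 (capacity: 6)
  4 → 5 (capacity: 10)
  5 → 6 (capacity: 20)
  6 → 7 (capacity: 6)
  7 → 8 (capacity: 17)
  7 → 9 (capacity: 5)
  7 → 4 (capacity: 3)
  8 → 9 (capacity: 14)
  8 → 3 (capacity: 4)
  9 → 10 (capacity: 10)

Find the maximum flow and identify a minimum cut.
Max flow = 6, Min cut edges: (6,7)

Maximum flow: 6
Minimum cut: (6,7)
Partition: S = [0, 1, 2, 3, 4, 5, 6], T = [7, 8, 9, 10]

Max-flow min-cut theorem verified: both equal 6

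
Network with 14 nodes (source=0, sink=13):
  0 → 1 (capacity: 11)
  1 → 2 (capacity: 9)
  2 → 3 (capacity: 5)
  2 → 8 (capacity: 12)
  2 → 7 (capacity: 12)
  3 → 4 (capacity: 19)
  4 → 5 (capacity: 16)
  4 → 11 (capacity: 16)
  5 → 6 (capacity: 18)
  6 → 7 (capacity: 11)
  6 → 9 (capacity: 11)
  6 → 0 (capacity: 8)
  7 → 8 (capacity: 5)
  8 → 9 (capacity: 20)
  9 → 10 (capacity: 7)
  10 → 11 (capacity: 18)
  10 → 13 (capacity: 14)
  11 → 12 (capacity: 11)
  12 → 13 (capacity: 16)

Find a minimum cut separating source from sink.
Min cut value = 9, edges: (1,2)

Min cut value: 9
Partition: S = [0, 1], T = [2, 3, 4, 5, 6, 7, 8, 9, 10, 11, 12, 13]
Cut edges: (1,2)

By max-flow min-cut theorem, max flow = min cut = 9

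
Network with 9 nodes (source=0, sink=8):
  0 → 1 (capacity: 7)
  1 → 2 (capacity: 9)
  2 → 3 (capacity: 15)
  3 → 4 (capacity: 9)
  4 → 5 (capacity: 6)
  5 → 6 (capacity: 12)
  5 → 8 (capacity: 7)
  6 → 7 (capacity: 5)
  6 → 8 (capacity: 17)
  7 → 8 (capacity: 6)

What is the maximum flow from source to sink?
Maximum flow = 6

Max flow: 6

Flow assignment:
  0 → 1: 6/7
  1 → 2: 6/9
  2 → 3: 6/15
  3 → 4: 6/9
  4 → 5: 6/6
  5 → 8: 6/7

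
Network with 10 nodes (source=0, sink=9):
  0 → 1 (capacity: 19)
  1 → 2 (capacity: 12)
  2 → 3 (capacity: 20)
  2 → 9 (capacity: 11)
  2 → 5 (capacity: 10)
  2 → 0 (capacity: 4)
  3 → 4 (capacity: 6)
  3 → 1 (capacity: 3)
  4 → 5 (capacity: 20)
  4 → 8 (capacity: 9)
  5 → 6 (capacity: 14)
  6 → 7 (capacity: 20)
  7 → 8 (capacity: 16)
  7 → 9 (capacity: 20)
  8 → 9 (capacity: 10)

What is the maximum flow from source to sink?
Maximum flow = 12

Max flow: 12

Flow assignment:
  0 → 1: 12/19
  1 → 2: 12/12
  2 → 3: 1/20
  2 → 9: 11/11
  3 → 4: 1/6
  4 → 8: 1/9
  8 → 9: 1/10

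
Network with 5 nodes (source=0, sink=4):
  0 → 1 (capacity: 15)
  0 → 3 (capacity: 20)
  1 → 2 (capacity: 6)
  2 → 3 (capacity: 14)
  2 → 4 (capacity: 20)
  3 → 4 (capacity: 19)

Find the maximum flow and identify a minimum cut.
Max flow = 25, Min cut edges: (1,2), (3,4)

Maximum flow: 25
Minimum cut: (1,2), (3,4)
Partition: S = [0, 1, 3], T = [2, 4]

Max-flow min-cut theorem verified: both equal 25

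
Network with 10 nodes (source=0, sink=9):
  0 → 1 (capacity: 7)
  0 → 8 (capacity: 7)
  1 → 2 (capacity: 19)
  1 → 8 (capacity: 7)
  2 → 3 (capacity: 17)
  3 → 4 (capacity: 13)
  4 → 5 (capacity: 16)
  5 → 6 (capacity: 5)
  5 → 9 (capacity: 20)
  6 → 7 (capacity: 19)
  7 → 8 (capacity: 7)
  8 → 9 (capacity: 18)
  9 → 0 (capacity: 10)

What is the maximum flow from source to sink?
Maximum flow = 14

Max flow: 14

Flow assignment:
  0 → 1: 7/7
  0 → 8: 7/7
  1 → 8: 7/7
  8 → 9: 14/18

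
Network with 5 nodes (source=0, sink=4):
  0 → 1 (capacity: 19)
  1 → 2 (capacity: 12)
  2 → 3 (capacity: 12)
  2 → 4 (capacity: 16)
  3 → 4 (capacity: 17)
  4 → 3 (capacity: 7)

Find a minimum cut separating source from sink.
Min cut value = 12, edges: (1,2)

Min cut value: 12
Partition: S = [0, 1], T = [2, 3, 4]
Cut edges: (1,2)

By max-flow min-cut theorem, max flow = min cut = 12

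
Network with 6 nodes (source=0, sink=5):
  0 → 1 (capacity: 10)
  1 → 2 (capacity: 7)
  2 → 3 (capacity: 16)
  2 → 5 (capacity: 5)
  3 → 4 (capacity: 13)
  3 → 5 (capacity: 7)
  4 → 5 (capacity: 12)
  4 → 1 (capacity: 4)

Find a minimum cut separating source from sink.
Min cut value = 7, edges: (1,2)

Min cut value: 7
Partition: S = [0, 1], T = [2, 3, 4, 5]
Cut edges: (1,2)

By max-flow min-cut theorem, max flow = min cut = 7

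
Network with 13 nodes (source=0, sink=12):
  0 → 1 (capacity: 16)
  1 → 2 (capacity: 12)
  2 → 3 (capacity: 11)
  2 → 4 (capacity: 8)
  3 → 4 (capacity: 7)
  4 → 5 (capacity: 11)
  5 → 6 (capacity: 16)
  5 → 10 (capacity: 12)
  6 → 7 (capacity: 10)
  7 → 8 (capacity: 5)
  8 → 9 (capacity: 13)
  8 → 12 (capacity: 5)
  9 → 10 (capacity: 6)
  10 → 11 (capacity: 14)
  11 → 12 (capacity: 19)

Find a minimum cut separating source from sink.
Min cut value = 11, edges: (4,5)

Min cut value: 11
Partition: S = [0, 1, 2, 3, 4], T = [5, 6, 7, 8, 9, 10, 11, 12]
Cut edges: (4,5)

By max-flow min-cut theorem, max flow = min cut = 11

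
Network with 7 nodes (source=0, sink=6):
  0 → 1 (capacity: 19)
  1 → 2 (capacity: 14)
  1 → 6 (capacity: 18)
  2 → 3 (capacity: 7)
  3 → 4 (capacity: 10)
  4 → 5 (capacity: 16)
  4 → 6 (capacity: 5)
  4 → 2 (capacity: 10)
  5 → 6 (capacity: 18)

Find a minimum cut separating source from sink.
Min cut value = 19, edges: (0,1)

Min cut value: 19
Partition: S = [0], T = [1, 2, 3, 4, 5, 6]
Cut edges: (0,1)

By max-flow min-cut theorem, max flow = min cut = 19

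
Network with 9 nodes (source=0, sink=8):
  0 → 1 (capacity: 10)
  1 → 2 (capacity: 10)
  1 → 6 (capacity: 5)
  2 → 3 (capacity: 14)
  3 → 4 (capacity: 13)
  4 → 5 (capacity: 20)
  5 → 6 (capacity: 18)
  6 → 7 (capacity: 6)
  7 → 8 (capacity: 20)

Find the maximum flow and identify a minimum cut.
Max flow = 6, Min cut edges: (6,7)

Maximum flow: 6
Minimum cut: (6,7)
Partition: S = [0, 1, 2, 3, 4, 5, 6], T = [7, 8]

Max-flow min-cut theorem verified: both equal 6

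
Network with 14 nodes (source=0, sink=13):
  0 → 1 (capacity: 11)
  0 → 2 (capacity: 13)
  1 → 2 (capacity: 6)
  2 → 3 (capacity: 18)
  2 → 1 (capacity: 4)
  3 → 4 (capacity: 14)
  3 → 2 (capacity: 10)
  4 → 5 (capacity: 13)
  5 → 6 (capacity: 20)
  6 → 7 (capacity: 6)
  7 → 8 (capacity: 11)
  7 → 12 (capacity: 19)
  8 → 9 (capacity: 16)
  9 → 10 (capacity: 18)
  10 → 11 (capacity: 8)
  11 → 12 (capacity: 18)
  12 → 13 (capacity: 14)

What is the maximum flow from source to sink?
Maximum flow = 6

Max flow: 6

Flow assignment:
  0 → 1: 6/11
  1 → 2: 6/6
  2 → 3: 6/18
  3 → 4: 6/14
  4 → 5: 6/13
  5 → 6: 6/20
  6 → 7: 6/6
  7 → 12: 6/19
  12 → 13: 6/14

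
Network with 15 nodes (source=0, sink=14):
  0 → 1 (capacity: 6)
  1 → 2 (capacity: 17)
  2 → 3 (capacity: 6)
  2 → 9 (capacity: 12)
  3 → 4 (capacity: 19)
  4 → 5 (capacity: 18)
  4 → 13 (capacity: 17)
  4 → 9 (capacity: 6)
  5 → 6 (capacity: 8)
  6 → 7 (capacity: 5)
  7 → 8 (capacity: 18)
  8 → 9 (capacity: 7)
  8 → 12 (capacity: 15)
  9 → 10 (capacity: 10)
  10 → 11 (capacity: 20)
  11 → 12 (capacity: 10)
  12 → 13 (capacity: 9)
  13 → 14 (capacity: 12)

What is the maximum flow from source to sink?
Maximum flow = 6

Max flow: 6

Flow assignment:
  0 → 1: 6/6
  1 → 2: 6/17
  2 → 3: 6/6
  3 → 4: 6/19
  4 → 13: 6/17
  13 → 14: 6/12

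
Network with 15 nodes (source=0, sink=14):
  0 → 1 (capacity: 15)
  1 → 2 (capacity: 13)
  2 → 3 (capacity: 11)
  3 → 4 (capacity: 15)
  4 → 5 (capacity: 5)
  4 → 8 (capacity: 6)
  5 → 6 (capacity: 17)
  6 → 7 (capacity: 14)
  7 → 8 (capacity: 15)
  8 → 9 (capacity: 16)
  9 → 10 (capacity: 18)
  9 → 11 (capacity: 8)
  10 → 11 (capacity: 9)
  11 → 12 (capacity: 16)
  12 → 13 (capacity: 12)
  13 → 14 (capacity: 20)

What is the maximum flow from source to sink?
Maximum flow = 11

Max flow: 11

Flow assignment:
  0 → 1: 11/15
  1 → 2: 11/13
  2 → 3: 11/11
  3 → 4: 11/15
  4 → 5: 5/5
  4 → 8: 6/6
  5 → 6: 5/17
  6 → 7: 5/14
  7 → 8: 5/15
  8 → 9: 11/16
  9 → 10: 3/18
  9 → 11: 8/8
  10 → 11: 3/9
  11 → 12: 11/16
  12 → 13: 11/12
  13 → 14: 11/20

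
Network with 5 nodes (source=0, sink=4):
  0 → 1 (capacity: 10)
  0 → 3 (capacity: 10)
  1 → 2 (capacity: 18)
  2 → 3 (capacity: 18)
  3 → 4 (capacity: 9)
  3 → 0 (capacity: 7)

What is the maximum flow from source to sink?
Maximum flow = 9

Max flow: 9

Flow assignment:
  0 → 1: 10/10
  1 → 2: 10/18
  2 → 3: 10/18
  3 → 4: 9/9
  3 → 0: 1/7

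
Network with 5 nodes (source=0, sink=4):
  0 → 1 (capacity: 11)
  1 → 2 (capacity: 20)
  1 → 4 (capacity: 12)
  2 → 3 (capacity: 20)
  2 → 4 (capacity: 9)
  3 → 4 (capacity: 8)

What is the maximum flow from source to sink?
Maximum flow = 11

Max flow: 11

Flow assignment:
  0 → 1: 11/11
  1 → 4: 11/12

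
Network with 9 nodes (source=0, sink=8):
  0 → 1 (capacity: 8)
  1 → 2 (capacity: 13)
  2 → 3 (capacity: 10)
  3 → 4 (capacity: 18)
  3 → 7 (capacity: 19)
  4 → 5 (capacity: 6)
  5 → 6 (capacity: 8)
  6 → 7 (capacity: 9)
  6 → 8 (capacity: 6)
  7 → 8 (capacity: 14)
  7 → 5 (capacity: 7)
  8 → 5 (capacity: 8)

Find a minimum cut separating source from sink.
Min cut value = 8, edges: (0,1)

Min cut value: 8
Partition: S = [0], T = [1, 2, 3, 4, 5, 6, 7, 8]
Cut edges: (0,1)

By max-flow min-cut theorem, max flow = min cut = 8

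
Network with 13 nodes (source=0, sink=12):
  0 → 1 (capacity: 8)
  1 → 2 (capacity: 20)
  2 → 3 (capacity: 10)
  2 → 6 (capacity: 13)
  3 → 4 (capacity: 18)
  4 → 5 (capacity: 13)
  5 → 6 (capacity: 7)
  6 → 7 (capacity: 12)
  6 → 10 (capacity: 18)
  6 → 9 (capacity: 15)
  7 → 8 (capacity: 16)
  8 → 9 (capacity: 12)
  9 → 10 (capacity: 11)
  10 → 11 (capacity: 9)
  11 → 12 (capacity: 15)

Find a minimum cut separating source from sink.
Min cut value = 8, edges: (0,1)

Min cut value: 8
Partition: S = [0], T = [1, 2, 3, 4, 5, 6, 7, 8, 9, 10, 11, 12]
Cut edges: (0,1)

By max-flow min-cut theorem, max flow = min cut = 8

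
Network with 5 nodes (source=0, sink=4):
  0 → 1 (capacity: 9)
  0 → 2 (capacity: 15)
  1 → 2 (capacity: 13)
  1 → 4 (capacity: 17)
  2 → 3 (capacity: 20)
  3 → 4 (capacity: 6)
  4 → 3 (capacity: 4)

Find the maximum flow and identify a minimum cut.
Max flow = 15, Min cut edges: (0,1), (3,4)

Maximum flow: 15
Minimum cut: (0,1), (3,4)
Partition: S = [0, 2, 3], T = [1, 4]

Max-flow min-cut theorem verified: both equal 15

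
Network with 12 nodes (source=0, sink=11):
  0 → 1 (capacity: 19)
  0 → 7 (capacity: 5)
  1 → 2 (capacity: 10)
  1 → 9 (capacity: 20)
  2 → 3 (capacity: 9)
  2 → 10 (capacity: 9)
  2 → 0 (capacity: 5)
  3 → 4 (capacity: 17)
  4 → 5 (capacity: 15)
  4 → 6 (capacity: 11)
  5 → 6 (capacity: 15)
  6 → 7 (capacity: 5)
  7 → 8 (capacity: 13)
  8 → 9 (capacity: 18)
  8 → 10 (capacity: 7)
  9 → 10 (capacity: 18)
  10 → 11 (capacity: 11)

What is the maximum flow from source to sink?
Maximum flow = 11

Max flow: 11

Flow assignment:
  0 → 1: 11/19
  1 → 2: 9/10
  1 → 9: 2/20
  2 → 10: 9/9
  9 → 10: 2/18
  10 → 11: 11/11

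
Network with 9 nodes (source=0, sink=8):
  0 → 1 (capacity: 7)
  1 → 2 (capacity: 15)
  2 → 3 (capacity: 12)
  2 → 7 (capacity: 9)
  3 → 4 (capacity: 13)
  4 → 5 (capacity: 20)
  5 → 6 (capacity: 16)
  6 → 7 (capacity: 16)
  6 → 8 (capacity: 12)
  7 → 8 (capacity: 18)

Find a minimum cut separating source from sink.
Min cut value = 7, edges: (0,1)

Min cut value: 7
Partition: S = [0], T = [1, 2, 3, 4, 5, 6, 7, 8]
Cut edges: (0,1)

By max-flow min-cut theorem, max flow = min cut = 7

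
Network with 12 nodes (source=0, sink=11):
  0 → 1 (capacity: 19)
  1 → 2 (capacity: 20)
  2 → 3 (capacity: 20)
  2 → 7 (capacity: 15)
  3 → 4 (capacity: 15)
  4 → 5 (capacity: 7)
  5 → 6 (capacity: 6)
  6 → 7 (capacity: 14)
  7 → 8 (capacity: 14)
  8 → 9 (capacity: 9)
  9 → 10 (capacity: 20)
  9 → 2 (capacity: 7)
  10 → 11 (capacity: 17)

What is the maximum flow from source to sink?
Maximum flow = 9

Max flow: 9

Flow assignment:
  0 → 1: 9/19
  1 → 2: 9/20
  2 → 3: 4/20
  2 → 7: 5/15
  3 → 4: 4/15
  4 → 5: 4/7
  5 → 6: 4/6
  6 → 7: 4/14
  7 → 8: 9/14
  8 → 9: 9/9
  9 → 10: 9/20
  10 → 11: 9/17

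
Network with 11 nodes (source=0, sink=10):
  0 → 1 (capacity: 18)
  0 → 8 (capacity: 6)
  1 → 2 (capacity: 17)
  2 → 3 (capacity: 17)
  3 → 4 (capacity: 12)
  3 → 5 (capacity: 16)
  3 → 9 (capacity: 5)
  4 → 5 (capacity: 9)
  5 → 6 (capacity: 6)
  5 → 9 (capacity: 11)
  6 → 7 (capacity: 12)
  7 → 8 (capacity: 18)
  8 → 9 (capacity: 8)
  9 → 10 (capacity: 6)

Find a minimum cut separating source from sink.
Min cut value = 6, edges: (9,10)

Min cut value: 6
Partition: S = [0, 1, 2, 3, 4, 5, 6, 7, 8, 9], T = [10]
Cut edges: (9,10)

By max-flow min-cut theorem, max flow = min cut = 6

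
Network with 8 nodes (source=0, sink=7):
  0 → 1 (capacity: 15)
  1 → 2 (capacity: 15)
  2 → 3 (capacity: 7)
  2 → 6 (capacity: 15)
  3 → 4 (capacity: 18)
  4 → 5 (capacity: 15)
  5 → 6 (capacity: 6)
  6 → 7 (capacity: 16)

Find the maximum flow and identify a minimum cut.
Max flow = 15, Min cut edges: (1,2)

Maximum flow: 15
Minimum cut: (1,2)
Partition: S = [0, 1], T = [2, 3, 4, 5, 6, 7]

Max-flow min-cut theorem verified: both equal 15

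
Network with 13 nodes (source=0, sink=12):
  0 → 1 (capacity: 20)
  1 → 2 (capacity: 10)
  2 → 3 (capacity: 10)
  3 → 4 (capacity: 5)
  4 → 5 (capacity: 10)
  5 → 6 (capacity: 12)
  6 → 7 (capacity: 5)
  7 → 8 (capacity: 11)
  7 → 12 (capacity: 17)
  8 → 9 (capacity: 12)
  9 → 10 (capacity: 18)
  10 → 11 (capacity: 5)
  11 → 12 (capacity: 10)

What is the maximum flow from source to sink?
Maximum flow = 5

Max flow: 5

Flow assignment:
  0 → 1: 5/20
  1 → 2: 5/10
  2 → 3: 5/10
  3 → 4: 5/5
  4 → 5: 5/10
  5 → 6: 5/12
  6 → 7: 5/5
  7 → 12: 5/17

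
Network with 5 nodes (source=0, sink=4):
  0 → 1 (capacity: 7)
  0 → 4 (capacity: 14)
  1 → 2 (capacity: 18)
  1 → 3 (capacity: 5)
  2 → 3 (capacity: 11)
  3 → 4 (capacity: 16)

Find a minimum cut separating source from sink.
Min cut value = 21, edges: (0,1), (0,4)

Min cut value: 21
Partition: S = [0], T = [1, 2, 3, 4]
Cut edges: (0,1), (0,4)

By max-flow min-cut theorem, max flow = min cut = 21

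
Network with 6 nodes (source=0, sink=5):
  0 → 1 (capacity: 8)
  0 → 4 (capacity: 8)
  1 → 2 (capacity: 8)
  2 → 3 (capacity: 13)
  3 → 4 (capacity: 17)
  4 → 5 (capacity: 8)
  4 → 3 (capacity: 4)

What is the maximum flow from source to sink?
Maximum flow = 8

Max flow: 8

Flow assignment:
  0 → 1: 8/8
  1 → 2: 8/8
  2 → 3: 8/13
  3 → 4: 8/17
  4 → 5: 8/8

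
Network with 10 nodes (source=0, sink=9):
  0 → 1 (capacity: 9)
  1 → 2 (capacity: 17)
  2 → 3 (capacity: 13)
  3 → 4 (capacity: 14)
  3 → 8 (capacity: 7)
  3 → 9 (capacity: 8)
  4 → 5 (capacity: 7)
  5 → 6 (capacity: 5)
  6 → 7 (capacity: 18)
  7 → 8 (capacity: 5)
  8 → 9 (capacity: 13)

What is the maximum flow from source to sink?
Maximum flow = 9

Max flow: 9

Flow assignment:
  0 → 1: 9/9
  1 → 2: 9/17
  2 → 3: 9/13
  3 → 8: 1/7
  3 → 9: 8/8
  8 → 9: 1/13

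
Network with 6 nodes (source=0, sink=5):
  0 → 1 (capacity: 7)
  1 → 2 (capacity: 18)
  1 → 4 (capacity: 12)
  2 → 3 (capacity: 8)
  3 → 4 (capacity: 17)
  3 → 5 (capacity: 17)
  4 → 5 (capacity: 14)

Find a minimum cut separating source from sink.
Min cut value = 7, edges: (0,1)

Min cut value: 7
Partition: S = [0], T = [1, 2, 3, 4, 5]
Cut edges: (0,1)

By max-flow min-cut theorem, max flow = min cut = 7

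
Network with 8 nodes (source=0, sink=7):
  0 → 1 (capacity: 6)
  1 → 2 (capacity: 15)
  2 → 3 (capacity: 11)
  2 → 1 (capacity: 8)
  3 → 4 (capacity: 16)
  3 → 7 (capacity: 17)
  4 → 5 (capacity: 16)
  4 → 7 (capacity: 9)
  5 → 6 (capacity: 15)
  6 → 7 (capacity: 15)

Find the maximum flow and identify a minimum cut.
Max flow = 6, Min cut edges: (0,1)

Maximum flow: 6
Minimum cut: (0,1)
Partition: S = [0], T = [1, 2, 3, 4, 5, 6, 7]

Max-flow min-cut theorem verified: both equal 6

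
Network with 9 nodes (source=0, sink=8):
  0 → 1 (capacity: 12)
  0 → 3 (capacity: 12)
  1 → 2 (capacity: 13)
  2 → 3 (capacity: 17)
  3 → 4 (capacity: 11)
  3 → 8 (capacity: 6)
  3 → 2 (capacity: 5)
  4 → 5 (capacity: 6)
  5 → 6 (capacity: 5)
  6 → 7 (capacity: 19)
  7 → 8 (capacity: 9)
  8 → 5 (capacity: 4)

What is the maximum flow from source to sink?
Maximum flow = 11

Max flow: 11

Flow assignment:
  0 → 1: 11/12
  1 → 2: 11/13
  2 → 3: 11/17
  3 → 4: 5/11
  3 → 8: 6/6
  4 → 5: 5/6
  5 → 6: 5/5
  6 → 7: 5/19
  7 → 8: 5/9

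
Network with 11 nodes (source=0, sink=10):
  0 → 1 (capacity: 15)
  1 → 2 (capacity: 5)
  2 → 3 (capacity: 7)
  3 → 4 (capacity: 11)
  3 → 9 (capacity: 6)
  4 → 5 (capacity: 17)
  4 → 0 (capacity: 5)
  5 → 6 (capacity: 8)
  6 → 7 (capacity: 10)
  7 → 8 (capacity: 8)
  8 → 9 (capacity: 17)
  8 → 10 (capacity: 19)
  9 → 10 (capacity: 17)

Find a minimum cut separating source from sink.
Min cut value = 5, edges: (1,2)

Min cut value: 5
Partition: S = [0, 1], T = [2, 3, 4, 5, 6, 7, 8, 9, 10]
Cut edges: (1,2)

By max-flow min-cut theorem, max flow = min cut = 5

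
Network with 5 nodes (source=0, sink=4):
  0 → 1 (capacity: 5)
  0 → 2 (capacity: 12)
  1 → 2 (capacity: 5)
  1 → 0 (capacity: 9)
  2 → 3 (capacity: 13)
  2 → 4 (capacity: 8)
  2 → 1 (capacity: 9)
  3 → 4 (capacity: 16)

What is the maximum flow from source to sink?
Maximum flow = 17

Max flow: 17

Flow assignment:
  0 → 1: 5/5
  0 → 2: 12/12
  1 → 2: 5/5
  2 → 3: 9/13
  2 → 4: 8/8
  3 → 4: 9/16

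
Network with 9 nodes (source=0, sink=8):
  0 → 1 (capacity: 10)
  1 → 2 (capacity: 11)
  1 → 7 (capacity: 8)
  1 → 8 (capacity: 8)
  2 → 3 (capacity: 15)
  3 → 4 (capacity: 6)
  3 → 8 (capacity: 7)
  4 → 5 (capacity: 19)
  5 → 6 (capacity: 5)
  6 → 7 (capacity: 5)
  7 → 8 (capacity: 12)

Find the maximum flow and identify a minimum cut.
Max flow = 10, Min cut edges: (0,1)

Maximum flow: 10
Minimum cut: (0,1)
Partition: S = [0], T = [1, 2, 3, 4, 5, 6, 7, 8]

Max-flow min-cut theorem verified: both equal 10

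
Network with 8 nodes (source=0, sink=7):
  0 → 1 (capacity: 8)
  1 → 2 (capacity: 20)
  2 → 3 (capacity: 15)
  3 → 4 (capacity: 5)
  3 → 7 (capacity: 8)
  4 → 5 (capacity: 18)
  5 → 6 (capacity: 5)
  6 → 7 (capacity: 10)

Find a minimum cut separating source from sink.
Min cut value = 8, edges: (0,1)

Min cut value: 8
Partition: S = [0], T = [1, 2, 3, 4, 5, 6, 7]
Cut edges: (0,1)

By max-flow min-cut theorem, max flow = min cut = 8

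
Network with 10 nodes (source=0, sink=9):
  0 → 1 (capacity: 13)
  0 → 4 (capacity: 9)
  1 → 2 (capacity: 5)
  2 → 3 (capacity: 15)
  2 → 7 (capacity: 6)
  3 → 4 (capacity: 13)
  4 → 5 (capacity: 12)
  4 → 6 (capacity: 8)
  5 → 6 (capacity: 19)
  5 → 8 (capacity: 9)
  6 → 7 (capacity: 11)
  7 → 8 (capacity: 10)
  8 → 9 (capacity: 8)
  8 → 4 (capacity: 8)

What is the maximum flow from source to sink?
Maximum flow = 8

Max flow: 8

Flow assignment:
  0 → 1: 5/13
  0 → 4: 3/9
  1 → 2: 5/5
  2 → 7: 5/6
  4 → 5: 3/12
  5 → 8: 3/9
  7 → 8: 5/10
  8 → 9: 8/8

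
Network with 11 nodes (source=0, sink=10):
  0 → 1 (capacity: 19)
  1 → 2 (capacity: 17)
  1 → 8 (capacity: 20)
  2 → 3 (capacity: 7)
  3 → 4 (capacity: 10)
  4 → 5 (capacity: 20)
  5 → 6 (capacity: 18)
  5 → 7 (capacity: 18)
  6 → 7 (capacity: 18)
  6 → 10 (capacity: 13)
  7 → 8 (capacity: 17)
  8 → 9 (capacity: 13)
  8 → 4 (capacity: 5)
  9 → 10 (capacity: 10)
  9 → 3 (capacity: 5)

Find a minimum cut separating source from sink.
Min cut value = 19, edges: (0,1)

Min cut value: 19
Partition: S = [0], T = [1, 2, 3, 4, 5, 6, 7, 8, 9, 10]
Cut edges: (0,1)

By max-flow min-cut theorem, max flow = min cut = 19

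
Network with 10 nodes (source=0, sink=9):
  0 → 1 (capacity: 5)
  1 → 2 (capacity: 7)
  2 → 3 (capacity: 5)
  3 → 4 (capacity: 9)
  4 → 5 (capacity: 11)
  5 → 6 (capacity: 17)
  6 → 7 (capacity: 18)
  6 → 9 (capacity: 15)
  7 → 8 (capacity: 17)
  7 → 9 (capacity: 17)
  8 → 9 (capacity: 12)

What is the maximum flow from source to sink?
Maximum flow = 5

Max flow: 5

Flow assignment:
  0 → 1: 5/5
  1 → 2: 5/7
  2 → 3: 5/5
  3 → 4: 5/9
  4 → 5: 5/11
  5 → 6: 5/17
  6 → 9: 5/15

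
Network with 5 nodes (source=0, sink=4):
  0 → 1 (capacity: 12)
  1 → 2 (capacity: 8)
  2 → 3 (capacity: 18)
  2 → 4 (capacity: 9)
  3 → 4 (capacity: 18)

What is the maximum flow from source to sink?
Maximum flow = 8

Max flow: 8

Flow assignment:
  0 → 1: 8/12
  1 → 2: 8/8
  2 → 4: 8/9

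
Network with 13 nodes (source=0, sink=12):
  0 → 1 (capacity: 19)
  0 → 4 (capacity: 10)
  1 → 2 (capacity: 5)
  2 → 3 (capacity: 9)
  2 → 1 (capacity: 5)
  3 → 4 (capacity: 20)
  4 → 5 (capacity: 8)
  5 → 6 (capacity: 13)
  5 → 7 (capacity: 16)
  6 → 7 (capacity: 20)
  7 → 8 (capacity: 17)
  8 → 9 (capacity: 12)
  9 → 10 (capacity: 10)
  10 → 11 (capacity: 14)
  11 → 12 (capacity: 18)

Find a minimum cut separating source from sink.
Min cut value = 8, edges: (4,5)

Min cut value: 8
Partition: S = [0, 1, 2, 3, 4], T = [5, 6, 7, 8, 9, 10, 11, 12]
Cut edges: (4,5)

By max-flow min-cut theorem, max flow = min cut = 8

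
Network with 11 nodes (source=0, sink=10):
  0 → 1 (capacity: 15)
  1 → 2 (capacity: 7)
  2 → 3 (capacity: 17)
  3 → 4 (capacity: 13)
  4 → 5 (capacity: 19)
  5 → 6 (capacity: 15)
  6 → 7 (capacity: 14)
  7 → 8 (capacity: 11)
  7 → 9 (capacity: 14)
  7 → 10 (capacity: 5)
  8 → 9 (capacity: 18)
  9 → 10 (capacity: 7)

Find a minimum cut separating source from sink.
Min cut value = 7, edges: (1,2)

Min cut value: 7
Partition: S = [0, 1], T = [2, 3, 4, 5, 6, 7, 8, 9, 10]
Cut edges: (1,2)

By max-flow min-cut theorem, max flow = min cut = 7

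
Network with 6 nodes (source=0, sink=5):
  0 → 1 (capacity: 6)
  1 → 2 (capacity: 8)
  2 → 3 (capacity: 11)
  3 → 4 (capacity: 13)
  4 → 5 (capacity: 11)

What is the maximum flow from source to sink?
Maximum flow = 6

Max flow: 6

Flow assignment:
  0 → 1: 6/6
  1 → 2: 6/8
  2 → 3: 6/11
  3 → 4: 6/13
  4 → 5: 6/11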